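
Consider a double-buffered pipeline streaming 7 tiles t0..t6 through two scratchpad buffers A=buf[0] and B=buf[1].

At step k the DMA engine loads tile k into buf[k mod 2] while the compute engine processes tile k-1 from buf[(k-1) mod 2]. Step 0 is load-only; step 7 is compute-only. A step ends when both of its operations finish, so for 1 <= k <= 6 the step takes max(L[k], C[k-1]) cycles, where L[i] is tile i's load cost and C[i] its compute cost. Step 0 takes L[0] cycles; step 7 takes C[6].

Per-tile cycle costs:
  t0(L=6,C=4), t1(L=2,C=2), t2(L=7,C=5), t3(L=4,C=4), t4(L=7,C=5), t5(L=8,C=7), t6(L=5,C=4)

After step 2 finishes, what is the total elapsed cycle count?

end_cycle[2] = 17

  0. 6=6c; end=6; A:t0 B:-
  1. max(2,4)=4c; end=10; A:t0 B:t1
  2. max(7,2)=7c; end=17; A:t2 B:t1
  3. max(4,5)=5c; end=22; A:t2 B:t3
  4. max(7,4)=7c; end=29; A:t4 B:t3
  5. max(8,5)=8c; end=37; A:t4 B:t5
  6. max(5,7)=7c; end=44; A:t6 B:t5
  7. 4=4c; end=48; A:t6 B:t5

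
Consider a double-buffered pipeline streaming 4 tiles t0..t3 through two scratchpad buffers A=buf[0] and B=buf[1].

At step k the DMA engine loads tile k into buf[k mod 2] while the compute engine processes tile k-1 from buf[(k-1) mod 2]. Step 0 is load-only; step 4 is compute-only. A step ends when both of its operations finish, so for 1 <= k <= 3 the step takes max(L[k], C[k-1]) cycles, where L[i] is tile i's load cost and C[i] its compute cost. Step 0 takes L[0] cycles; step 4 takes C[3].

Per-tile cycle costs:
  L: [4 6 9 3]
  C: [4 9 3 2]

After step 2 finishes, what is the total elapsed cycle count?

k=0 load=t0/4c comp=- wait=4 total=4
k=1 load=t1/6c comp=t0/4c wait=6 total=10
k=2 load=t2/9c comp=t1/9c wait=9 total=19
k=3 load=t3/3c comp=t2/3c wait=3 total=22
k=4 load=- comp=t3/2c wait=2 total=24

end_cycle[2] = 19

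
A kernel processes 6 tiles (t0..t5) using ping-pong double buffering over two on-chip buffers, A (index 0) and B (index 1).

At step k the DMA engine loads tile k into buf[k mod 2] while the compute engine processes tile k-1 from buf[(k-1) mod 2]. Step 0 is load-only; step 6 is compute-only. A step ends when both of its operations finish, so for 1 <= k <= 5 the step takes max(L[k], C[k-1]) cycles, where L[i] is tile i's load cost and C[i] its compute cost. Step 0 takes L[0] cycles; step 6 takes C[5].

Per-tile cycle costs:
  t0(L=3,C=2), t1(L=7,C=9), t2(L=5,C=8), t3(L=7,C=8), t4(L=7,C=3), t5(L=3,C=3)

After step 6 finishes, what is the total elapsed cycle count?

end_cycle[6] = 41

k=0 load=t0/3c comp=- wait=3 total=3
k=1 load=t1/7c comp=t0/2c wait=7 total=10
k=2 load=t2/5c comp=t1/9c wait=9 total=19
k=3 load=t3/7c comp=t2/8c wait=8 total=27
k=4 load=t4/7c comp=t3/8c wait=8 total=35
k=5 load=t5/3c comp=t4/3c wait=3 total=38
k=6 load=- comp=t5/3c wait=3 total=41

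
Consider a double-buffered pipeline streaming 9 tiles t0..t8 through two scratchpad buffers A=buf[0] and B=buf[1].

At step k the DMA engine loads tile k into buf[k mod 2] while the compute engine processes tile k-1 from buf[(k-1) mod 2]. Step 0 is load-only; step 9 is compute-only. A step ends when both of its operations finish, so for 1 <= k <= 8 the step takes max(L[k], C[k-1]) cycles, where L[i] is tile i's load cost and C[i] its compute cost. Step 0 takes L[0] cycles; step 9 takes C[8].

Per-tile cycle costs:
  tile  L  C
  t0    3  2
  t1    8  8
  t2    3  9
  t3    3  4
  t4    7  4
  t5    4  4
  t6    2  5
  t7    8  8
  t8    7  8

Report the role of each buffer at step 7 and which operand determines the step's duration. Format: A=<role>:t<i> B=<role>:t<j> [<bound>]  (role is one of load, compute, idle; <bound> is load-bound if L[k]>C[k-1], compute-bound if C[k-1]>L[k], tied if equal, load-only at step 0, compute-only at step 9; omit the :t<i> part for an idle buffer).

step 7: A=compute:t6 B=load:t7 [load-bound]

  0. 3=3c; end=3; A:t0 B:-
  1. max(8,2)=8c; end=11; A:t0 B:t1
  2. max(3,8)=8c; end=19; A:t2 B:t1
  3. max(3,9)=9c; end=28; A:t2 B:t3
  4. max(7,4)=7c; end=35; A:t4 B:t3
  5. max(4,4)=4c; end=39; A:t4 B:t5
  6. max(2,4)=4c; end=43; A:t6 B:t5
  7. max(8,5)=8c; end=51; A:t6 B:t7
  8. max(7,8)=8c; end=59; A:t8 B:t7
  9. 8=8c; end=67; A:t8 B:t7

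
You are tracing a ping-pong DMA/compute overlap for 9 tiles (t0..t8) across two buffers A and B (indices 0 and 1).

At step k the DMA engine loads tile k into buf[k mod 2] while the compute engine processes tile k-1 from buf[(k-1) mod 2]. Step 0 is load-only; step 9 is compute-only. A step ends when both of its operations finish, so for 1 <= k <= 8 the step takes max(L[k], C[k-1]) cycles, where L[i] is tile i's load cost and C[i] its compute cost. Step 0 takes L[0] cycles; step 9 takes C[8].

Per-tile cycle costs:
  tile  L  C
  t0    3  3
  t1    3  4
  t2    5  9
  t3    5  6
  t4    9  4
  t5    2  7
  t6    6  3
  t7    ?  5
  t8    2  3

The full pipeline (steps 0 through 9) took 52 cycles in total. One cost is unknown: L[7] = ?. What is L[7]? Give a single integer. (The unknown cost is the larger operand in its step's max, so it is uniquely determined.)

L[7] = 4

step 0 → dur = L[0]=3 = 3
step 1 → dur = max(L[1]=3, C[0]=3) = 3
step 2 → dur = max(L[2]=5, C[1]=4) = 5
step 3 → dur = max(L[3]=5, C[2]=9) = 9
step 4 → dur = max(L[4]=9, C[3]=6) = 9
step 5 → dur = max(L[5]=2, C[4]=4) = 4
step 6 → dur = max(L[6]=6, C[5]=7) = 7
step 7 → dur = max(L[7]=?, C[6]=3) = L[7]  (unknown; binding)
step 8 → dur = max(L[8]=2, C[7]=5) = 5
step 9 → dur = C[8]=3 = 3
sum of known step durations = 48
dur[7] = total - known = 52 - 48 = 4
L[7] is the binding max in step 7, so L[7] = dur[7] = 4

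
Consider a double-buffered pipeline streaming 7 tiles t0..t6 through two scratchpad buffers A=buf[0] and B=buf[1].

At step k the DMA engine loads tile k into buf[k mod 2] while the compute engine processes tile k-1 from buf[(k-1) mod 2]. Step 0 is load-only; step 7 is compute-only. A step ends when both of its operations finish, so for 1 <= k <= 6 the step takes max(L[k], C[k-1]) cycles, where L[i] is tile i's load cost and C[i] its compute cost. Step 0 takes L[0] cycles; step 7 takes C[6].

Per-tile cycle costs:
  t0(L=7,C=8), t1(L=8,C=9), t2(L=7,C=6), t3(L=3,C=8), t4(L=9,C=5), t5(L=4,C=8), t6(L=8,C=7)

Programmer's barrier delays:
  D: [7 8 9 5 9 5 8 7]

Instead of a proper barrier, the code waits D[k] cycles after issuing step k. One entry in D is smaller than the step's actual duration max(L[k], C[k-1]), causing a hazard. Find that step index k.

hazard at step 3

step 0: need L[0]=7 = 7; D[0]=7 ok
step 1: need max(L[1]=8,C[0]=8) = 8; D[1]=8 ok
step 2: need max(L[2]=7,C[1]=9) = 9; D[2]=9 ok
step 3: need max(L[3]=3,C[2]=6) = 6; D[3]=5 SHORT
step 4: need max(L[4]=9,C[3]=8) = 9; D[4]=9 ok
step 5: need max(L[5]=4,C[4]=5) = 5; D[5]=5 ok
step 6: need max(L[6]=8,C[5]=8) = 8; D[6]=8 ok
step 7: need C[6]=7 = 7; D[7]=7 ok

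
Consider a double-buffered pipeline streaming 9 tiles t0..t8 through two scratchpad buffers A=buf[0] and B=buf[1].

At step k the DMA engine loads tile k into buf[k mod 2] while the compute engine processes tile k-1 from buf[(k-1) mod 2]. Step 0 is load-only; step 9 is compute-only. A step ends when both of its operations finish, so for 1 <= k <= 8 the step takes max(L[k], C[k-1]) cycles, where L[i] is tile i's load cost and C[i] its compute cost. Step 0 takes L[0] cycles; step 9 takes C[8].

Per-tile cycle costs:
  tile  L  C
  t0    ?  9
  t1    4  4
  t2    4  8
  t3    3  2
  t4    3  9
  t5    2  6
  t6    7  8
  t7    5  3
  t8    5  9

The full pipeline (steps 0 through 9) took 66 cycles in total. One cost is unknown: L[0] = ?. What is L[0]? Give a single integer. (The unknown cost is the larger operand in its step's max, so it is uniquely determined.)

step 0: dur = L[0]=? = L[0]  (unknown; binding)
step 1: dur = max(L[1]=4, C[0]=9) = 9
step 2: dur = max(L[2]=4, C[1]=4) = 4
step 3: dur = max(L[3]=3, C[2]=8) = 8
step 4: dur = max(L[4]=3, C[3]=2) = 3
step 5: dur = max(L[5]=2, C[4]=9) = 9
step 6: dur = max(L[6]=7, C[5]=6) = 7
step 7: dur = max(L[7]=5, C[6]=8) = 8
step 8: dur = max(L[8]=5, C[7]=3) = 5
step 9: dur = C[8]=9 = 9
sum of known step durations = 62
dur[0] = total - known = 66 - 62 = 4
L[0] is the binding max in step 0, so L[0] = dur[0] = 4

L[0] = 4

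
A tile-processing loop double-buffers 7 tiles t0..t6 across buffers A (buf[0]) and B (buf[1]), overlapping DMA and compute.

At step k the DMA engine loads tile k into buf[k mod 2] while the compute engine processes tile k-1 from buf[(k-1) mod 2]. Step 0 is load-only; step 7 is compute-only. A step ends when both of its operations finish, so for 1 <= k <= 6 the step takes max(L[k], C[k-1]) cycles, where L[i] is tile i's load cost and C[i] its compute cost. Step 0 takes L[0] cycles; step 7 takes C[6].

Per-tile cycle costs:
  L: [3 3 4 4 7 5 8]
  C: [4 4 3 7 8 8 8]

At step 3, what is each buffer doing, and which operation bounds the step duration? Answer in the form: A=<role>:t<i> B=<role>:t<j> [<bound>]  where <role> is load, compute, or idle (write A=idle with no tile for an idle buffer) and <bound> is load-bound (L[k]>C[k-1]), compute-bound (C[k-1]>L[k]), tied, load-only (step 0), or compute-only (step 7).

step 3: A=compute:t2 B=load:t3 [load-bound]

k=0 load=t0/3c comp=- wait=3 total=3
k=1 load=t1/3c comp=t0/4c wait=4 total=7
k=2 load=t2/4c comp=t1/4c wait=4 total=11
k=3 load=t3/4c comp=t2/3c wait=4 total=15
k=4 load=t4/7c comp=t3/7c wait=7 total=22
k=5 load=t5/5c comp=t4/8c wait=8 total=30
k=6 load=t6/8c comp=t5/8c wait=8 total=38
k=7 load=- comp=t6/8c wait=8 total=46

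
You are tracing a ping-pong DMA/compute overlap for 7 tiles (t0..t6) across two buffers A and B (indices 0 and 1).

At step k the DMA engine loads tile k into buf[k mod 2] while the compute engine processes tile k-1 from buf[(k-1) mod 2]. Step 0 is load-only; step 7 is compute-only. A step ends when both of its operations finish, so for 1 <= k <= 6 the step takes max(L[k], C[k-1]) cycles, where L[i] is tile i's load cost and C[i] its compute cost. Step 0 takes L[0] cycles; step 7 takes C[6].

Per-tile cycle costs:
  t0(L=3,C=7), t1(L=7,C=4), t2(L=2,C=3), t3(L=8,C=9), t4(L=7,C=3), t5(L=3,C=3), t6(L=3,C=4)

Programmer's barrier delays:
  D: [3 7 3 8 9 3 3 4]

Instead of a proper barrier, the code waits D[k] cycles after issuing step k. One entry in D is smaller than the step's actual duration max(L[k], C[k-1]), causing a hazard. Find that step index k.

hazard at step 2

step 0: need L[0]=3 = 3; D[0]=3 ok
step 1: need max(L[1]=7,C[0]=7) = 7; D[1]=7 ok
step 2: need max(L[2]=2,C[1]=4) = 4; D[2]=3 SHORT
step 3: need max(L[3]=8,C[2]=3) = 8; D[3]=8 ok
step 4: need max(L[4]=7,C[3]=9) = 9; D[4]=9 ok
step 5: need max(L[5]=3,C[4]=3) = 3; D[5]=3 ok
step 6: need max(L[6]=3,C[5]=3) = 3; D[6]=3 ok
step 7: need C[6]=4 = 4; D[7]=4 ok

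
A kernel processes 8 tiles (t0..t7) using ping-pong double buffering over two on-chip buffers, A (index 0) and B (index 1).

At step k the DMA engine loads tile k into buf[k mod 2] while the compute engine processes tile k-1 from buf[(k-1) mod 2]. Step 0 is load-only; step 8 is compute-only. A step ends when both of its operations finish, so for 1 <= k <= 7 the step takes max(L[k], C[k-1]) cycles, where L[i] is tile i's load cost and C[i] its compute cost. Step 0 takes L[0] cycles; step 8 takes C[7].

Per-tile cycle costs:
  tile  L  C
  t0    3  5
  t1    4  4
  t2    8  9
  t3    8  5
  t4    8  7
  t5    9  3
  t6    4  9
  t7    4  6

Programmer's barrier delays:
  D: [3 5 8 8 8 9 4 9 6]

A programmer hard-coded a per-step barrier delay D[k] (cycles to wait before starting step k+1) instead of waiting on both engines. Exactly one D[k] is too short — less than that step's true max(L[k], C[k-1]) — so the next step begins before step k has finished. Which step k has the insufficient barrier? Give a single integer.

hazard at step 3

[0] required=L[0]=3=3 vs D=3 ok
[1] required=max(L[1]=4,C[0]=5)=5 vs D=5 ok
[2] required=max(L[2]=8,C[1]=4)=8 vs D=8 ok
[3] required=max(L[3]=8,C[2]=9)=9 vs D=8 SHORT
[4] required=max(L[4]=8,C[3]=5)=8 vs D=8 ok
[5] required=max(L[5]=9,C[4]=7)=9 vs D=9 ok
[6] required=max(L[6]=4,C[5]=3)=4 vs D=4 ok
[7] required=max(L[7]=4,C[6]=9)=9 vs D=9 ok
[8] required=C[7]=6=6 vs D=6 ok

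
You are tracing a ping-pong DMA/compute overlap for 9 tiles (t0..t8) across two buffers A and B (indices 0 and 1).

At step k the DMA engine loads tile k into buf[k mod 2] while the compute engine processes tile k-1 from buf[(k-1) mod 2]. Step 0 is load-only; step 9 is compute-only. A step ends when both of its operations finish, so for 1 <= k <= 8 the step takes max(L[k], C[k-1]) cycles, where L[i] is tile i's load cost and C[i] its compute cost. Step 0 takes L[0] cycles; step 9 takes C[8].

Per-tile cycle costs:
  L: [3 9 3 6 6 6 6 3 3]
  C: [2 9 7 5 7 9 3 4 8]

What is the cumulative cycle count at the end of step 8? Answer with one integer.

step 0: L[0]=3 → dur=3, Σ=3 | A=load:t0 B=idle [load-only]
step 1: L[1]=9 C[0]=2 → dur=9, Σ=12 | A=compute:t0 B=load:t1 [load-bound]
step 2: L[2]=3 C[1]=9 → dur=9, Σ=21 | A=load:t2 B=compute:t1 [compute-bound]
step 3: L[3]=6 C[2]=7 → dur=7, Σ=28 | A=compute:t2 B=load:t3 [compute-bound]
step 4: L[4]=6 C[3]=5 → dur=6, Σ=34 | A=load:t4 B=compute:t3 [load-bound]
step 5: L[5]=6 C[4]=7 → dur=7, Σ=41 | A=compute:t4 B=load:t5 [compute-bound]
step 6: L[6]=6 C[5]=9 → dur=9, Σ=50 | A=load:t6 B=compute:t5 [compute-bound]
step 7: L[7]=3 C[6]=3 → dur=3, Σ=53 | A=compute:t6 B=load:t7 [tied]
step 8: L[8]=3 C[7]=4 → dur=4, Σ=57 | A=load:t8 B=compute:t7 [compute-bound]
step 9: C[8]=8 → dur=8, Σ=65 | A=compute:t8 B=idle [compute-only]

end_cycle[8] = 57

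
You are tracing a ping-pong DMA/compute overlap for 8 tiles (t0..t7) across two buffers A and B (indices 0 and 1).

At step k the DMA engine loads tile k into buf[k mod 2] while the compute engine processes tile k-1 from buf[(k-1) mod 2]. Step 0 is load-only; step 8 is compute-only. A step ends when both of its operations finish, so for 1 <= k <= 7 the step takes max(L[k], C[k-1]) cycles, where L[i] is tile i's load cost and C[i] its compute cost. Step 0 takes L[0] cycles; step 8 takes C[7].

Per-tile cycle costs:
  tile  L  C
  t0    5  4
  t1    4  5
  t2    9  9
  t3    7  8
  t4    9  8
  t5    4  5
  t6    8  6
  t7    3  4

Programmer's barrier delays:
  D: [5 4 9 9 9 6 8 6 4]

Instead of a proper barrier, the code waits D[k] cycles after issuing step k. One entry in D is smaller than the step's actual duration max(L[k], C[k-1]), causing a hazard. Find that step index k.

[0] required=L[0]=5=5 vs D=5 ok
[1] required=max(L[1]=4,C[0]=4)=4 vs D=4 ok
[2] required=max(L[2]=9,C[1]=5)=9 vs D=9 ok
[3] required=max(L[3]=7,C[2]=9)=9 vs D=9 ok
[4] required=max(L[4]=9,C[3]=8)=9 vs D=9 ok
[5] required=max(L[5]=4,C[4]=8)=8 vs D=6 SHORT
[6] required=max(L[6]=8,C[5]=5)=8 vs D=8 ok
[7] required=max(L[7]=3,C[6]=6)=6 vs D=6 ok
[8] required=C[7]=4=4 vs D=4 ok

hazard at step 5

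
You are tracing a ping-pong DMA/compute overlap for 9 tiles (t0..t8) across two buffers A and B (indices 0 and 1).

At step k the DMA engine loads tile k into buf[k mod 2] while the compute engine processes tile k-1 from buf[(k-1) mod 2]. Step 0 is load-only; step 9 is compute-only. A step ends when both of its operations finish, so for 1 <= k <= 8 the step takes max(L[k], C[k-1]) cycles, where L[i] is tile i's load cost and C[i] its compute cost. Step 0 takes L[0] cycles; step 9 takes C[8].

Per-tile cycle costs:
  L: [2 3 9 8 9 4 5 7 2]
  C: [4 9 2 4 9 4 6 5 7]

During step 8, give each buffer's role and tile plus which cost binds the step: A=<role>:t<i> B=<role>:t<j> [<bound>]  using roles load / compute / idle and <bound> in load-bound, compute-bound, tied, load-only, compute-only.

step 0: L[0]=2 → dur=2, Σ=2 | A=load:t0 B=idle [load-only]
step 1: L[1]=3 C[0]=4 → dur=4, Σ=6 | A=compute:t0 B=load:t1 [compute-bound]
step 2: L[2]=9 C[1]=9 → dur=9, Σ=15 | A=load:t2 B=compute:t1 [tied]
step 3: L[3]=8 C[2]=2 → dur=8, Σ=23 | A=compute:t2 B=load:t3 [load-bound]
step 4: L[4]=9 C[3]=4 → dur=9, Σ=32 | A=load:t4 B=compute:t3 [load-bound]
step 5: L[5]=4 C[4]=9 → dur=9, Σ=41 | A=compute:t4 B=load:t5 [compute-bound]
step 6: L[6]=5 C[5]=4 → dur=5, Σ=46 | A=load:t6 B=compute:t5 [load-bound]
step 7: L[7]=7 C[6]=6 → dur=7, Σ=53 | A=compute:t6 B=load:t7 [load-bound]
step 8: L[8]=2 C[7]=5 → dur=5, Σ=58 | A=load:t8 B=compute:t7 [compute-bound]
step 9: C[8]=7 → dur=7, Σ=65 | A=compute:t8 B=idle [compute-only]

step 8: A=load:t8 B=compute:t7 [compute-bound]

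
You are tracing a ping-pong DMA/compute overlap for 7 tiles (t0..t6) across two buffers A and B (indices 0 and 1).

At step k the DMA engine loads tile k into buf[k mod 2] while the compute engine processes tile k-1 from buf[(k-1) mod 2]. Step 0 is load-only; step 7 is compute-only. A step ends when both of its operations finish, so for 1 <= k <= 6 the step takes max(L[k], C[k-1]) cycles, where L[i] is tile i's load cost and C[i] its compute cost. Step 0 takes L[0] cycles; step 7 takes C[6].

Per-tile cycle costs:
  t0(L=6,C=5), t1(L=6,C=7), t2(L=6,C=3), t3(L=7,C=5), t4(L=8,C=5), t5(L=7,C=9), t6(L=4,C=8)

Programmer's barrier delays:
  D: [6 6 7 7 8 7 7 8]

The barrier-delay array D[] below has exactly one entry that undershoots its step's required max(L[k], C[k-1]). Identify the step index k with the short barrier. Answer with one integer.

hazard at step 6

[0] required=L[0]=6=6 vs D=6 ok
[1] required=max(L[1]=6,C[0]=5)=6 vs D=6 ok
[2] required=max(L[2]=6,C[1]=7)=7 vs D=7 ok
[3] required=max(L[3]=7,C[2]=3)=7 vs D=7 ok
[4] required=max(L[4]=8,C[3]=5)=8 vs D=8 ok
[5] required=max(L[5]=7,C[4]=5)=7 vs D=7 ok
[6] required=max(L[6]=4,C[5]=9)=9 vs D=7 SHORT
[7] required=C[6]=8=8 vs D=8 ok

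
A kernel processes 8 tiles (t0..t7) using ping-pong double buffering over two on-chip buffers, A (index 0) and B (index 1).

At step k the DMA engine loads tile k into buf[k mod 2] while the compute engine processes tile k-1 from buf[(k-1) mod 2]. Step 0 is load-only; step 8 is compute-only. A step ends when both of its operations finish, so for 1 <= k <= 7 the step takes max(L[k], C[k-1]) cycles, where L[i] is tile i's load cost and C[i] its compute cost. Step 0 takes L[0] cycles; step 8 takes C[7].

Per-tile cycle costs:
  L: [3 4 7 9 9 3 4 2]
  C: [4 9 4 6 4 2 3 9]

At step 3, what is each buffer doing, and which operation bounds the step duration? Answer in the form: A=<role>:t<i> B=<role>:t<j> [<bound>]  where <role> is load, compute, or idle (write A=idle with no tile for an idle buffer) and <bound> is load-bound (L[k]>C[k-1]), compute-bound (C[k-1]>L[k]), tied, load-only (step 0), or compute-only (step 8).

step 3: A=compute:t2 B=load:t3 [load-bound]

k=0 load=t0/3c comp=- wait=3 total=3
k=1 load=t1/4c comp=t0/4c wait=4 total=7
k=2 load=t2/7c comp=t1/9c wait=9 total=16
k=3 load=t3/9c comp=t2/4c wait=9 total=25
k=4 load=t4/9c comp=t3/6c wait=9 total=34
k=5 load=t5/3c comp=t4/4c wait=4 total=38
k=6 load=t6/4c comp=t5/2c wait=4 total=42
k=7 load=t7/2c comp=t6/3c wait=3 total=45
k=8 load=- comp=t7/9c wait=9 total=54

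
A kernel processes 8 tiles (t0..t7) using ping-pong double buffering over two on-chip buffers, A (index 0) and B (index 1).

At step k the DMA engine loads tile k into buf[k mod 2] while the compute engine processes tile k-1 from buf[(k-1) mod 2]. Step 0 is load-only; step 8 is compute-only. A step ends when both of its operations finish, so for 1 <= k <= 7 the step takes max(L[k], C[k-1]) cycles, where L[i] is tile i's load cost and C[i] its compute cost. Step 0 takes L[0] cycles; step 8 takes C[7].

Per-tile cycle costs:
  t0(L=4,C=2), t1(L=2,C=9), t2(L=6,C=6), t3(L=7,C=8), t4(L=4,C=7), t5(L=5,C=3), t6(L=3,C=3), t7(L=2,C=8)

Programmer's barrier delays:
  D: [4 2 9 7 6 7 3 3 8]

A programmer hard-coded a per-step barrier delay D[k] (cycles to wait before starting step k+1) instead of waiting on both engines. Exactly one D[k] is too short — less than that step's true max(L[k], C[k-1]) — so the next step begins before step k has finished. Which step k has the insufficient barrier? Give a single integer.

hazard at step 4

step 0: need L[0]=4 = 4; D[0]=4 ok
step 1: need max(L[1]=2,C[0]=2) = 2; D[1]=2 ok
step 2: need max(L[2]=6,C[1]=9) = 9; D[2]=9 ok
step 3: need max(L[3]=7,C[2]=6) = 7; D[3]=7 ok
step 4: need max(L[4]=4,C[3]=8) = 8; D[4]=6 SHORT
step 5: need max(L[5]=5,C[4]=7) = 7; D[5]=7 ok
step 6: need max(L[6]=3,C[5]=3) = 3; D[6]=3 ok
step 7: need max(L[7]=2,C[6]=3) = 3; D[7]=3 ok
step 8: need C[7]=8 = 8; D[8]=8 ok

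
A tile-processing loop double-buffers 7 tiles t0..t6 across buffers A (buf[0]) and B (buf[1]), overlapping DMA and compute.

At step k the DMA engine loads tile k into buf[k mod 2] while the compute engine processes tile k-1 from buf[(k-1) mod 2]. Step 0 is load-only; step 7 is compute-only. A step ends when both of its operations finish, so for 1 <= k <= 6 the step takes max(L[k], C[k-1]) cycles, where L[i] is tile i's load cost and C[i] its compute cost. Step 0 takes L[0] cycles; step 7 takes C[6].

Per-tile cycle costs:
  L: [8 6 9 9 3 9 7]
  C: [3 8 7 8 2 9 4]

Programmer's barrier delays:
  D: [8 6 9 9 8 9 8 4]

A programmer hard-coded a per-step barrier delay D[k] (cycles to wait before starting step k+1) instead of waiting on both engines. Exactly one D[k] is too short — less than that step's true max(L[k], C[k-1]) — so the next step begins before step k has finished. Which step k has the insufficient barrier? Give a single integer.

[0] required=L[0]=8=8 vs D=8 ok
[1] required=max(L[1]=6,C[0]=3)=6 vs D=6 ok
[2] required=max(L[2]=9,C[1]=8)=9 vs D=9 ok
[3] required=max(L[3]=9,C[2]=7)=9 vs D=9 ok
[4] required=max(L[4]=3,C[3]=8)=8 vs D=8 ok
[5] required=max(L[5]=9,C[4]=2)=9 vs D=9 ok
[6] required=max(L[6]=7,C[5]=9)=9 vs D=8 SHORT
[7] required=C[6]=4=4 vs D=4 ok

hazard at step 6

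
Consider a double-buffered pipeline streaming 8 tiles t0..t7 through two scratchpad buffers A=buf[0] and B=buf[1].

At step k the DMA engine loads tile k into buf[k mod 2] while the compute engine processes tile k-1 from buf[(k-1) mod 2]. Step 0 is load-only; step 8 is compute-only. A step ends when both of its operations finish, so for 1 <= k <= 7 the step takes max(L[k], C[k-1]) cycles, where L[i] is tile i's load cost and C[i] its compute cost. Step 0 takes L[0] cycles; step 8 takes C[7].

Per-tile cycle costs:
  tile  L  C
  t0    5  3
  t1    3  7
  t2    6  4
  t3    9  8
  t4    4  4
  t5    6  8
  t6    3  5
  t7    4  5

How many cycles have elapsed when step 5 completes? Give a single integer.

end_cycle[5] = 38

  0. 5=5c; end=5; A:t0 B:-
  1. max(3,3)=3c; end=8; A:t0 B:t1
  2. max(6,7)=7c; end=15; A:t2 B:t1
  3. max(9,4)=9c; end=24; A:t2 B:t3
  4. max(4,8)=8c; end=32; A:t4 B:t3
  5. max(6,4)=6c; end=38; A:t4 B:t5
  6. max(3,8)=8c; end=46; A:t6 B:t5
  7. max(4,5)=5c; end=51; A:t6 B:t7
  8. 5=5c; end=56; A:t6 B:t7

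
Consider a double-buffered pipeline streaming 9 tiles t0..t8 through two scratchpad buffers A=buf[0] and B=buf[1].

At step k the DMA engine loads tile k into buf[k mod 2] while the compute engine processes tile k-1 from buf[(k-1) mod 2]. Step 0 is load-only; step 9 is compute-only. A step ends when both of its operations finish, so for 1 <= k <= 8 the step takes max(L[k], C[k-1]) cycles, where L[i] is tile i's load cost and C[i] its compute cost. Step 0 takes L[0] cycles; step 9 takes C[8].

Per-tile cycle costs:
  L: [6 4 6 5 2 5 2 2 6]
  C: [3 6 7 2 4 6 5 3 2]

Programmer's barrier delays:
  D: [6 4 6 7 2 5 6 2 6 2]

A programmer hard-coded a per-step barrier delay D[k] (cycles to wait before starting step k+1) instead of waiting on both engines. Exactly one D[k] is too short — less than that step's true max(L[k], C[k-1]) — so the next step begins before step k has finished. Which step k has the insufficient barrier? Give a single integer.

hazard at step 7

k=0 barrier L[0]=6→6c, D[0]=6 ok
k=1 barrier max(L[1]=4,C[0]=3)→4c, D[1]=4 ok
k=2 barrier max(L[2]=6,C[1]=6)→6c, D[2]=6 ok
k=3 barrier max(L[3]=5,C[2]=7)→7c, D[3]=7 ok
k=4 barrier max(L[4]=2,C[3]=2)→2c, D[4]=2 ok
k=5 barrier max(L[5]=5,C[4]=4)→5c, D[5]=5 ok
k=6 barrier max(L[6]=2,C[5]=6)→6c, D[6]=6 ok
k=7 barrier max(L[7]=2,C[6]=5)→5c, D[7]=2 SHORT
k=8 barrier max(L[8]=6,C[7]=3)→6c, D[8]=6 ok
k=9 barrier C[8]=2→2c, D[9]=2 ok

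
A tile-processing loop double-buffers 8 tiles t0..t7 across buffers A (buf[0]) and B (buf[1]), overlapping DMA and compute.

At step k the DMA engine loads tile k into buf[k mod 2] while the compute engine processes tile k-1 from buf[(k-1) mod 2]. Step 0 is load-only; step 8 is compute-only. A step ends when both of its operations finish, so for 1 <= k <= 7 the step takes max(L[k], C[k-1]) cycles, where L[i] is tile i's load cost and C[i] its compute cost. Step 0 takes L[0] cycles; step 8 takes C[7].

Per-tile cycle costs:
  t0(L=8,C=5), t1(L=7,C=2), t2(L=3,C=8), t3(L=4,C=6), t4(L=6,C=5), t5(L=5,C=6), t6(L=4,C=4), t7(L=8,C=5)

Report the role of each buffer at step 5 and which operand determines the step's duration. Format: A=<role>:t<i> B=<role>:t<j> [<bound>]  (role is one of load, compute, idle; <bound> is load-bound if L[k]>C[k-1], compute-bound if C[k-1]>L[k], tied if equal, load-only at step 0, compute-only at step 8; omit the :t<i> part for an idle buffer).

step 5: A=compute:t4 B=load:t5 [tied]

  0. 8=8c; end=8; A:t0 B:-
  1. max(7,5)=7c; end=15; A:t0 B:t1
  2. max(3,2)=3c; end=18; A:t2 B:t1
  3. max(4,8)=8c; end=26; A:t2 B:t3
  4. max(6,6)=6c; end=32; A:t4 B:t3
  5. max(5,5)=5c; end=37; A:t4 B:t5
  6. max(4,6)=6c; end=43; A:t6 B:t5
  7. max(8,4)=8c; end=51; A:t6 B:t7
  8. 5=5c; end=56; A:t6 B:t7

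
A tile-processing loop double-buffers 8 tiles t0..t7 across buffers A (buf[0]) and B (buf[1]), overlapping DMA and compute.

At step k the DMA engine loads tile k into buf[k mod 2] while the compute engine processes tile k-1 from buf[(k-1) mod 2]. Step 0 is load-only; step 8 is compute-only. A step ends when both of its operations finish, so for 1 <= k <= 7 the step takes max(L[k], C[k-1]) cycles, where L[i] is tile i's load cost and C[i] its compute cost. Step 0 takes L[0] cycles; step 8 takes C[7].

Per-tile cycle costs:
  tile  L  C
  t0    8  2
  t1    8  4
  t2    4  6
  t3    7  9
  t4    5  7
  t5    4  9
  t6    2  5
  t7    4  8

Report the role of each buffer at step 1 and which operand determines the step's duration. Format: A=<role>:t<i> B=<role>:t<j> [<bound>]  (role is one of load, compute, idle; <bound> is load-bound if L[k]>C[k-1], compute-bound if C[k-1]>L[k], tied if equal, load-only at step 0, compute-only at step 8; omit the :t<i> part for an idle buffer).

step 0: L[0]=8 → dur=8, Σ=8 | A=load:t0 B=idle [load-only]
step 1: L[1]=8 C[0]=2 → dur=8, Σ=16 | A=compute:t0 B=load:t1 [load-bound]
step 2: L[2]=4 C[1]=4 → dur=4, Σ=20 | A=load:t2 B=compute:t1 [tied]
step 3: L[3]=7 C[2]=6 → dur=7, Σ=27 | A=compute:t2 B=load:t3 [load-bound]
step 4: L[4]=5 C[3]=9 → dur=9, Σ=36 | A=load:t4 B=compute:t3 [compute-bound]
step 5: L[5]=4 C[4]=7 → dur=7, Σ=43 | A=compute:t4 B=load:t5 [compute-bound]
step 6: L[6]=2 C[5]=9 → dur=9, Σ=52 | A=load:t6 B=compute:t5 [compute-bound]
step 7: L[7]=4 C[6]=5 → dur=5, Σ=57 | A=compute:t6 B=load:t7 [compute-bound]
step 8: C[7]=8 → dur=8, Σ=65 | A=idle B=compute:t7 [compute-only]

step 1: A=compute:t0 B=load:t1 [load-bound]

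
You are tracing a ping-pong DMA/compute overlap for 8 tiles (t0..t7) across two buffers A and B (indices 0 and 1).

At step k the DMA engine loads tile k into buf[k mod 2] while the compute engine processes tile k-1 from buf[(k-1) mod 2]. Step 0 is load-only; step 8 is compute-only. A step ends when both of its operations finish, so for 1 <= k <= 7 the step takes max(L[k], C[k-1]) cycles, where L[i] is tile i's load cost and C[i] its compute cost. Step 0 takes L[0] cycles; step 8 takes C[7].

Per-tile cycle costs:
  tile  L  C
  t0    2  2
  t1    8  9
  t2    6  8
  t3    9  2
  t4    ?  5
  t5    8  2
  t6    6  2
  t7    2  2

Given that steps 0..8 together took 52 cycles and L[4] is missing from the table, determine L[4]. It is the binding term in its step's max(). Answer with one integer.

L[4] = 6

step 0 = dur = L[0]=2 = 2
step 1 = dur = max(L[1]=8, C[0]=2) = 8
step 2 = dur = max(L[2]=6, C[1]=9) = 9
step 3 = dur = max(L[3]=9, C[2]=8) = 9
step 4 = dur = max(L[4]=?, C[3]=2) = L[4]  (unknown; binding)
step 5 = dur = max(L[5]=8, C[4]=5) = 8
step 6 = dur = max(L[6]=6, C[5]=2) = 6
step 7 = dur = max(L[7]=2, C[6]=2) = 2
step 8 = dur = C[7]=2 = 2
sum of known step durations = 46
dur[4] = total - known = 52 - 46 = 6
L[4] is the binding max in step 4, so L[4] = dur[4] = 6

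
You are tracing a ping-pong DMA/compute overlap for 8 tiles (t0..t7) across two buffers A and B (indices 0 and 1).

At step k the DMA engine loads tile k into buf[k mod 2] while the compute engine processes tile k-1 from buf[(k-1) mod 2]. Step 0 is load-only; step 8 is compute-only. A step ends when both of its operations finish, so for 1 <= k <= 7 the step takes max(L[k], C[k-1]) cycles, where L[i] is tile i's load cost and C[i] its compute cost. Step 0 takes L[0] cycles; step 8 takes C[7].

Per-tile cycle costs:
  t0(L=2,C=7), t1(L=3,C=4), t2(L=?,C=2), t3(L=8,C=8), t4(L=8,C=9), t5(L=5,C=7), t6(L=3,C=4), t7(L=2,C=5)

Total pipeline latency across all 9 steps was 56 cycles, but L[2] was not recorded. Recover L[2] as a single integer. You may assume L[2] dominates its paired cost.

step 0 = dur = L[0]=2 = 2
step 1 = dur = max(L[1]=3, C[0]=7) = 7
step 2 = dur = max(L[2]=?, C[1]=4) = L[2]  (unknown; binding)
step 3 = dur = max(L[3]=8, C[2]=2) = 8
step 4 = dur = max(L[4]=8, C[3]=8) = 8
step 5 = dur = max(L[5]=5, C[4]=9) = 9
step 6 = dur = max(L[6]=3, C[5]=7) = 7
step 7 = dur = max(L[7]=2, C[6]=4) = 4
step 8 = dur = C[7]=5 = 5
sum of known step durations = 50
dur[2] = total - known = 56 - 50 = 6
L[2] is the binding max in step 2, so L[2] = dur[2] = 6

L[2] = 6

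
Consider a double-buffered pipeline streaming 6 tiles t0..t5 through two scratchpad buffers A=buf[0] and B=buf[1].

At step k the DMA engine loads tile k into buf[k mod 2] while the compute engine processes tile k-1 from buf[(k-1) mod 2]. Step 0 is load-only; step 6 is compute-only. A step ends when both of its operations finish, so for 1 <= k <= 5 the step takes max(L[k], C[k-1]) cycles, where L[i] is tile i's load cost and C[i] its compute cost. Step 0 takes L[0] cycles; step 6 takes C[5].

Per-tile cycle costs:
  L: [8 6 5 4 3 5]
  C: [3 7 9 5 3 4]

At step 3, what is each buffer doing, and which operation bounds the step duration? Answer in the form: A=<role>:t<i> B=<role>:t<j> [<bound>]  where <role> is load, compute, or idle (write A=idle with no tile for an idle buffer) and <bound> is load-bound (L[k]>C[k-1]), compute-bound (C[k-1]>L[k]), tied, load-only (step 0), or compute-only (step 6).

k=0 load=t0/8c comp=- wait=8 total=8
k=1 load=t1/6c comp=t0/3c wait=6 total=14
k=2 load=t2/5c comp=t1/7c wait=7 total=21
k=3 load=t3/4c comp=t2/9c wait=9 total=30
k=4 load=t4/3c comp=t3/5c wait=5 total=35
k=5 load=t5/5c comp=t4/3c wait=5 total=40
k=6 load=- comp=t5/4c wait=4 total=44

step 3: A=compute:t2 B=load:t3 [compute-bound]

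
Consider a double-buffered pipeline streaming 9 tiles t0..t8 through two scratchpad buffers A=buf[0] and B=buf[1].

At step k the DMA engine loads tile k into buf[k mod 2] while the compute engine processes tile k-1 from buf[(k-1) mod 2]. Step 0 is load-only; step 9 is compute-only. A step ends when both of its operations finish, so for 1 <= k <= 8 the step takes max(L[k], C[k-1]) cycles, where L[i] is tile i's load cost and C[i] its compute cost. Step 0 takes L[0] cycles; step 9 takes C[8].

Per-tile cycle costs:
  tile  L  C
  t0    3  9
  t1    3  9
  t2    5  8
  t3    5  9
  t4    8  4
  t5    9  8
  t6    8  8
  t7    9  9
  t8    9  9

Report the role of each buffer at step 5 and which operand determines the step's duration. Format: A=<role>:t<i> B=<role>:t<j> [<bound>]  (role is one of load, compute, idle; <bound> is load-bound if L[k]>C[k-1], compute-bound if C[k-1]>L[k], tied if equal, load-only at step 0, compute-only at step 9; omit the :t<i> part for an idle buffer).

[0] DMA t0→A (3c) ∥ CU idle ⇒ 3c, clock 3
[1] DMA t1→B (3c) ∥ CU A:t0 (9c) ⇒ 9c, clock 12
[2] DMA t2→A (5c) ∥ CU B:t1 (9c) ⇒ 9c, clock 21
[3] DMA t3→B (5c) ∥ CU A:t2 (8c) ⇒ 8c, clock 29
[4] DMA t4→A (8c) ∥ CU B:t3 (9c) ⇒ 9c, clock 38
[5] DMA t5→B (9c) ∥ CU A:t4 (4c) ⇒ 9c, clock 47
[6] DMA t6→A (8c) ∥ CU B:t5 (8c) ⇒ 8c, clock 55
[7] DMA t7→B (9c) ∥ CU A:t6 (8c) ⇒ 9c, clock 64
[8] DMA t8→A (9c) ∥ CU B:t7 (9c) ⇒ 9c, clock 73
[9] DMA idle ∥ CU A:t8 (9c) ⇒ 9c, clock 82

step 5: A=compute:t4 B=load:t5 [load-bound]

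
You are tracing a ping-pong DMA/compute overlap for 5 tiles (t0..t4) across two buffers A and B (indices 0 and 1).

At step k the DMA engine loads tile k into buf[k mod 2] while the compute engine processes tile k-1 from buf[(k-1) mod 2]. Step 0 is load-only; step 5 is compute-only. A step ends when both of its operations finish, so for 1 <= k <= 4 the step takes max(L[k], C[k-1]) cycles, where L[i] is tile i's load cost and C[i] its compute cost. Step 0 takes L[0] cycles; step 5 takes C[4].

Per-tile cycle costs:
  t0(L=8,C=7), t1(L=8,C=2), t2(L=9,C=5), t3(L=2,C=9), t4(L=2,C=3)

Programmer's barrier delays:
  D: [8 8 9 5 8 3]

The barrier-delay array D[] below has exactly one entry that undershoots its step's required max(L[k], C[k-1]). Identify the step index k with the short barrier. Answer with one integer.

hazard at step 4

k=0 barrier L[0]=8→8c, D[0]=8 ok
k=1 barrier max(L[1]=8,C[0]=7)→8c, D[1]=8 ok
k=2 barrier max(L[2]=9,C[1]=2)→9c, D[2]=9 ok
k=3 barrier max(L[3]=2,C[2]=5)→5c, D[3]=5 ok
k=4 barrier max(L[4]=2,C[3]=9)→9c, D[4]=8 SHORT
k=5 barrier C[4]=3→3c, D[5]=3 ok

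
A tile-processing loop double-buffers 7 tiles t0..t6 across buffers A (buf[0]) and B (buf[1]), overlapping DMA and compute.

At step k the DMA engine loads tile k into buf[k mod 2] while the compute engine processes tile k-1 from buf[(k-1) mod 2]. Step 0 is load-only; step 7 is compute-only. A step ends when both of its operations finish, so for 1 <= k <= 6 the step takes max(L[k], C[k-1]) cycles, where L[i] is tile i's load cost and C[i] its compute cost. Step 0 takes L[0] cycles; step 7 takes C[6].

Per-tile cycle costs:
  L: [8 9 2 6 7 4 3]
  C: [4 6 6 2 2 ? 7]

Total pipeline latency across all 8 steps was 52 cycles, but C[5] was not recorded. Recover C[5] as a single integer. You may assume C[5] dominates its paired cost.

step 0: dur = L[0]=8 = 8
step 1: dur = max(L[1]=9, C[0]=4) = 9
step 2: dur = max(L[2]=2, C[1]=6) = 6
step 3: dur = max(L[3]=6, C[2]=6) = 6
step 4: dur = max(L[4]=7, C[3]=2) = 7
step 5: dur = max(L[5]=4, C[4]=2) = 4
step 6: dur = max(L[6]=3, C[5]=?) = C[5]  (unknown; binding)
step 7: dur = C[6]=7 = 7
sum of known step durations = 47
dur[6] = total - known = 52 - 47 = 5
C[5] is the binding max in step 6, so C[5] = dur[6] = 5

C[5] = 5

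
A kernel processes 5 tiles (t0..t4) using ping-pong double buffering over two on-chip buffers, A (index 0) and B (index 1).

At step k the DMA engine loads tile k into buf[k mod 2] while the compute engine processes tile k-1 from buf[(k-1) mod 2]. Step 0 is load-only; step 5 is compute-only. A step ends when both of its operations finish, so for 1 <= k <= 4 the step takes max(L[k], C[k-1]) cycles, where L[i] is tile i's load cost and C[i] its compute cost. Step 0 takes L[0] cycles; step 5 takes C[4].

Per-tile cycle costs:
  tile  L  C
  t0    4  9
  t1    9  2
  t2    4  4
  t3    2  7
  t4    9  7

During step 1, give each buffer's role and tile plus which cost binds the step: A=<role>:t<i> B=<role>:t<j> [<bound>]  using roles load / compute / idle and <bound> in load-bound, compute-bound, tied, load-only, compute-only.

step 1: A=compute:t0 B=load:t1 [tied]

  0. 4=4c; end=4; A:t0 B:-
  1. max(9,9)=9c; end=13; A:t0 B:t1
  2. max(4,2)=4c; end=17; A:t2 B:t1
  3. max(2,4)=4c; end=21; A:t2 B:t3
  4. max(9,7)=9c; end=30; A:t4 B:t3
  5. 7=7c; end=37; A:t4 B:t3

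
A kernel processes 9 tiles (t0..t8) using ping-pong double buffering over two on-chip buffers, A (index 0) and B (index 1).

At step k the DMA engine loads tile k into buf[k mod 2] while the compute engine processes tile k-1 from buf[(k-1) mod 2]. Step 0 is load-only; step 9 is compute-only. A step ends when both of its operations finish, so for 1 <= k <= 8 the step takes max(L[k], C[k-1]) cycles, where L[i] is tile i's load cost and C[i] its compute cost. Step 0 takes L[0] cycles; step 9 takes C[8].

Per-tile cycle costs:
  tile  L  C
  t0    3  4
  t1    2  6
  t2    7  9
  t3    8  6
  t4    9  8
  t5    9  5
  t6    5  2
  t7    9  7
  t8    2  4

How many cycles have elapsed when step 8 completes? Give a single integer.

end_cycle[8] = 62

[0] DMA t0→A (3c) ∥ CU idle ⇒ 3c, clock 3
[1] DMA t1→B (2c) ∥ CU A:t0 (4c) ⇒ 4c, clock 7
[2] DMA t2→A (7c) ∥ CU B:t1 (6c) ⇒ 7c, clock 14
[3] DMA t3→B (8c) ∥ CU A:t2 (9c) ⇒ 9c, clock 23
[4] DMA t4→A (9c) ∥ CU B:t3 (6c) ⇒ 9c, clock 32
[5] DMA t5→B (9c) ∥ CU A:t4 (8c) ⇒ 9c, clock 41
[6] DMA t6→A (5c) ∥ CU B:t5 (5c) ⇒ 5c, clock 46
[7] DMA t7→B (9c) ∥ CU A:t6 (2c) ⇒ 9c, clock 55
[8] DMA t8→A (2c) ∥ CU B:t7 (7c) ⇒ 7c, clock 62
[9] DMA idle ∥ CU A:t8 (4c) ⇒ 4c, clock 66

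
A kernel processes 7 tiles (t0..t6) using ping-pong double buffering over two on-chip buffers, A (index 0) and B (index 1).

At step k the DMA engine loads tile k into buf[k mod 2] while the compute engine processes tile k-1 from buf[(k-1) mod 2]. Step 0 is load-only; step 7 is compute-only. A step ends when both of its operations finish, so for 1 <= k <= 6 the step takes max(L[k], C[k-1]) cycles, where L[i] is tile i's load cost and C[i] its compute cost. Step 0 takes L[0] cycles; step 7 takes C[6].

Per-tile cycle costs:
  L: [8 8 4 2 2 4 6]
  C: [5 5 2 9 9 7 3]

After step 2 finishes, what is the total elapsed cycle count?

end_cycle[2] = 21

[0] DMA t0→A (8c) ∥ CU idle ⇒ 8c, clock 8
[1] DMA t1→B (8c) ∥ CU A:t0 (5c) ⇒ 8c, clock 16
[2] DMA t2→A (4c) ∥ CU B:t1 (5c) ⇒ 5c, clock 21
[3] DMA t3→B (2c) ∥ CU A:t2 (2c) ⇒ 2c, clock 23
[4] DMA t4→A (2c) ∥ CU B:t3 (9c) ⇒ 9c, clock 32
[5] DMA t5→B (4c) ∥ CU A:t4 (9c) ⇒ 9c, clock 41
[6] DMA t6→A (6c) ∥ CU B:t5 (7c) ⇒ 7c, clock 48
[7] DMA idle ∥ CU A:t6 (3c) ⇒ 3c, clock 51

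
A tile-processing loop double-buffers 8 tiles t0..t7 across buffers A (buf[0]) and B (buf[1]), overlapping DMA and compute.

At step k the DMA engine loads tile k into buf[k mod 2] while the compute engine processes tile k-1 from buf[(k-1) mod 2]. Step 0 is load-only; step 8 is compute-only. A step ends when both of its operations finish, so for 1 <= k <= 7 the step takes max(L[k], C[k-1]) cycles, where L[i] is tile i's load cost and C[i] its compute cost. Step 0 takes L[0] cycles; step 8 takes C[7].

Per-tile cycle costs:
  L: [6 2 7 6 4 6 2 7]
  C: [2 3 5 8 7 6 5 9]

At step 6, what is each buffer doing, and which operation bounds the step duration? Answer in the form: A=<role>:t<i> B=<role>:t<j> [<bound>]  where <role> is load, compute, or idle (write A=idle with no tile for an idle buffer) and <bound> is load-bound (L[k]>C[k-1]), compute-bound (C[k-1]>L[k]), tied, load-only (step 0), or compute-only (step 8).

step 0: L[0]=6 → dur=6, Σ=6 | A=load:t0 B=idle [load-only]
step 1: L[1]=2 C[0]=2 → dur=2, Σ=8 | A=compute:t0 B=load:t1 [tied]
step 2: L[2]=7 C[1]=3 → dur=7, Σ=15 | A=load:t2 B=compute:t1 [load-bound]
step 3: L[3]=6 C[2]=5 → dur=6, Σ=21 | A=compute:t2 B=load:t3 [load-bound]
step 4: L[4]=4 C[3]=8 → dur=8, Σ=29 | A=load:t4 B=compute:t3 [compute-bound]
step 5: L[5]=6 C[4]=7 → dur=7, Σ=36 | A=compute:t4 B=load:t5 [compute-bound]
step 6: L[6]=2 C[5]=6 → dur=6, Σ=42 | A=load:t6 B=compute:t5 [compute-bound]
step 7: L[7]=7 C[6]=5 → dur=7, Σ=49 | A=compute:t6 B=load:t7 [load-bound]
step 8: C[7]=9 → dur=9, Σ=58 | A=idle B=compute:t7 [compute-only]

step 6: A=load:t6 B=compute:t5 [compute-bound]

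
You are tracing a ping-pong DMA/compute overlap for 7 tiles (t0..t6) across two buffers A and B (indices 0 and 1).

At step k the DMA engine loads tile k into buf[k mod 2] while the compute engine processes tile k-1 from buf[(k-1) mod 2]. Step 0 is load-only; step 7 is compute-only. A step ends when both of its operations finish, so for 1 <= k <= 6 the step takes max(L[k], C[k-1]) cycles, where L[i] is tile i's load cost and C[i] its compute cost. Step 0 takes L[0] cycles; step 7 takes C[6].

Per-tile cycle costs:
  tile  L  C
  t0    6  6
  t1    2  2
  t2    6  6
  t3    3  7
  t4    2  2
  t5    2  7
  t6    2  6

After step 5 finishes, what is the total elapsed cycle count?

end_cycle[5] = 33

k=0 load=t0/6c comp=- wait=6 total=6
k=1 load=t1/2c comp=t0/6c wait=6 total=12
k=2 load=t2/6c comp=t1/2c wait=6 total=18
k=3 load=t3/3c comp=t2/6c wait=6 total=24
k=4 load=t4/2c comp=t3/7c wait=7 total=31
k=5 load=t5/2c comp=t4/2c wait=2 total=33
k=6 load=t6/2c comp=t5/7c wait=7 total=40
k=7 load=- comp=t6/6c wait=6 total=46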